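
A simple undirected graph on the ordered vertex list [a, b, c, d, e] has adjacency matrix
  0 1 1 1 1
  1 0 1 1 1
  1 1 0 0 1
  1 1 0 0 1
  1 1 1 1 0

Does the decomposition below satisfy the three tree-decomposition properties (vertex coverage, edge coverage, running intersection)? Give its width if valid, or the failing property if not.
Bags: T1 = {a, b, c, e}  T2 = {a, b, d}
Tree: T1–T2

No — edge (e,d) lies in no bag.

A tree decomposition must satisfy three properties: every vertex lies in some bag; for every edge, both endpoints lie together in some bag; and for every vertex, the bags containing it form a connected subtree. Here edge (e,d) lies in no bag, so the decomposition is invalid.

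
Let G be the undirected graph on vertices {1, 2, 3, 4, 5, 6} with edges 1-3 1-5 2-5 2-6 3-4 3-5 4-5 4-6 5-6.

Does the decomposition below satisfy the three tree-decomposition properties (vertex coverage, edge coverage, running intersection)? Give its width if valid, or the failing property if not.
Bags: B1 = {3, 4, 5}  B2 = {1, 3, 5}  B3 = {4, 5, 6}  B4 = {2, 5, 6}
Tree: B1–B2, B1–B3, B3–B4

Yes; width 2.

Vertex coverage: the bags together contain {1, 2, 3, 4, 5, 6}, the full vertex set. Edge coverage: each edge of G has both endpoints in at least one bag. Running intersection: for every vertex, the bags containing it form a connected subtree. All three properties hold, so this is a valid tree decomposition of width max|bag| − 1 = 2, and hence tw(G) ≤ 2.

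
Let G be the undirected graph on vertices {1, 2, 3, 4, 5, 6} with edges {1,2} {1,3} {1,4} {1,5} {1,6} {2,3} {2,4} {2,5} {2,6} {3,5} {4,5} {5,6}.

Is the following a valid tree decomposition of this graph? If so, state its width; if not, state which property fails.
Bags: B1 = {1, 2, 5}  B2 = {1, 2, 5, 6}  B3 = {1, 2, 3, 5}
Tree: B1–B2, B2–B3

A tree decomposition must satisfy three properties: every vertex lies in some bag; for every edge, both endpoints lie together in some bag; and for every vertex, the bags containing it form a connected subtree. Here vertex 4 appears in no bag, so the decomposition is invalid.

No — vertex 4 appears in no bag.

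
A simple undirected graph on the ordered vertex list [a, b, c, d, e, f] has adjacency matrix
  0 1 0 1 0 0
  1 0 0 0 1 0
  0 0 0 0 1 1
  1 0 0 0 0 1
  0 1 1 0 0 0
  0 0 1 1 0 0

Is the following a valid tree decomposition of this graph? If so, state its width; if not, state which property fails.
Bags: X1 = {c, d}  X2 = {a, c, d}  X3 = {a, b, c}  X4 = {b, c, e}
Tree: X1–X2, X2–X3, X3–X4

A tree decomposition must satisfy three properties: every vertex lies in some bag; for every edge, both endpoints lie together in some bag; and for every vertex, the bags containing it form a connected subtree. Here vertex f appears in no bag, so the decomposition is invalid.

No — vertex f appears in no bag.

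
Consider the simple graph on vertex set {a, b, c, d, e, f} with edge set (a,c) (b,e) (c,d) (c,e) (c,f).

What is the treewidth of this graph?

1

A width-1 tree decomposition is:
Bags: B1 = {b, e}  B2 = {c, e}  B3 = {a, c}  B4 = {c, f}  B5 = {c, d}
Tree: B1–B2, B2–B3, B3–B4, B3–B5
The largest bag has 2 vertices, giving width 1; this decomposition certifies tw(G) ≤ 1. Any graph with an edge has treewidth ≥ 1, and G has the edge b–e. Combining the bounds, tw(G) = 1.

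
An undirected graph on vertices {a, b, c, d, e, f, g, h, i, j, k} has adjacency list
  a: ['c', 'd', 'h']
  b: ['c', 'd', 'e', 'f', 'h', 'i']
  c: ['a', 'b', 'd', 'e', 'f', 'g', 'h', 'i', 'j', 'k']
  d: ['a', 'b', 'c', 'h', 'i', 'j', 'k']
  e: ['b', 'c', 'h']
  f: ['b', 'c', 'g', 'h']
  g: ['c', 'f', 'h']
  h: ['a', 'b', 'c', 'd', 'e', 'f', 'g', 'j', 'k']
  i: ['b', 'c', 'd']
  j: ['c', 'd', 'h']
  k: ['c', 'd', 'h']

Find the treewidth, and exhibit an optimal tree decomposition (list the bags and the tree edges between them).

Treewidth 3.
Bags: B1 = {b, c, e, h}  B2 = {b, c, d, h}  B3 = {a, c, d, h}  B4 = {c, d, h, j}  B5 = {b, c, f, h}  B6 = {c, d, h, k}  B7 = {c, f, g, h}  B8 = {b, c, d, i}
Tree: B1–B2, B2–B3, B3–B4, B1–B5, B3–B6, B5–B7, B2–B8

The largest bag has 4 vertices, giving width 3; this decomposition certifies tw(G) ≤ 3. Conversely, {c, d, h, j} is a clique of size 4, and the vertices of any clique must share a bag in every tree decomposition; so some bag has ≥ 4 vertices and tw(G) ≥ 3. Hence tw(G) = 3 exactly.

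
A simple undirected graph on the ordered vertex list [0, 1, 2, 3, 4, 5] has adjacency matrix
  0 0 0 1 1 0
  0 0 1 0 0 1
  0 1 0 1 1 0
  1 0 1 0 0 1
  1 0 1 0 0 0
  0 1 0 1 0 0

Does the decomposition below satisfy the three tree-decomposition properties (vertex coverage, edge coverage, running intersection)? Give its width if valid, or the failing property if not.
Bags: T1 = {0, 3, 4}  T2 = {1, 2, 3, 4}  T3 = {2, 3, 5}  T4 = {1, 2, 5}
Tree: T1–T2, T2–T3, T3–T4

A tree decomposition must satisfy three properties: every vertex lies in some bag; for every edge, both endpoints lie together in some bag; and for every vertex, the bags containing it form a connected subtree. Here bags containing vertex 1 are not connected in the tree, so the decomposition is invalid.

No — bags containing vertex 1 are not connected in the tree.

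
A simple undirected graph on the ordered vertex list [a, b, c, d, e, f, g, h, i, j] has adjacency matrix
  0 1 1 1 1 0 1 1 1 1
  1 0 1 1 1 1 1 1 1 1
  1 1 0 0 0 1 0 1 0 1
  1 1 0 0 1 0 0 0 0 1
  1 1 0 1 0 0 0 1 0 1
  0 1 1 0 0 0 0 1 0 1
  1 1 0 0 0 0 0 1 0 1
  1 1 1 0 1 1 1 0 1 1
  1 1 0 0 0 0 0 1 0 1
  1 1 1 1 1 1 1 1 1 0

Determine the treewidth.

A width-4 tree decomposition is:
Bags: B1 = {a, b, c, h, j}  B2 = {a, b, e, h, j}  B3 = {a, b, h, i, j}  B4 = {a, b, d, e, j}  B5 = {a, b, g, h, j}  B6 = {b, c, f, h, j}
Tree: B1–B2, B1–B3, B2–B4, B2–B5, B1–B6
The largest bag has 5 vertices, giving width 4; this decomposition certifies tw(G) ≤ 4. On the other hand G contains the 5-clique {a, b, d, e, j}. A clique must lie in a single bag of any decomposition, so no decomposition can have width below 4. Therefore the treewidth is 4.

4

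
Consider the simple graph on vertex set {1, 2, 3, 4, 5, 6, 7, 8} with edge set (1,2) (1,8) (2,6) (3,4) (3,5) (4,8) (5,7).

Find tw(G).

1

A width-1 tree decomposition is:
Bags: B1 = {5, 7}  B2 = {3, 5}  B3 = {3, 4}  B4 = {4, 8}  B5 = {1, 8}  B6 = {1, 2}  B7 = {2, 6}
Tree: B1–B2, B2–B3, B3–B4, B4–B5, B5–B6, B6–B7
Every bag has size at most 2, so the width is 2 − 1 = 1 and tw(G) ≤ 1. Since G has at least one edge (e.g. 7–5), it is not an edgeless graph, so tw(G) ≥ 1. Combining the bounds, tw(G) = 1.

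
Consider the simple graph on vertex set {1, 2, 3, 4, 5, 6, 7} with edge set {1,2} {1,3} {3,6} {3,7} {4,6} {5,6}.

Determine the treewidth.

1

A width-1 tree decomposition is:
Bags: B1 = {4, 6}  B2 = {3, 6}  B3 = {5, 6}  B4 = {1, 3}  B5 = {1, 2}  B6 = {3, 7}
Tree: B1–B2, B1–B3, B2–B4, B4–B5, B4–B6
The largest bag has 2 vertices, giving width 1; this decomposition certifies tw(G) ≤ 1. G has an edge, so its treewidth is at least 1. Therefore the treewidth is 1.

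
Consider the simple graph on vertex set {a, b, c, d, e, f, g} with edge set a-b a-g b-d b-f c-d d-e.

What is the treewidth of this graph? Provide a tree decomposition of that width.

Treewidth 1.
One such decomposition:
Bags: B1 = {d, e}  B2 = {b, d}  B3 = {a, b}  B4 = {a, g}  B5 = {c, d}  B6 = {b, f}
Tree: B1–B2, B2–B3, B3–B4, B1–B5, B2–B6

Every bag has size at most 2, so the width is 2 − 1 = 1 and tw(G) ≤ 1. G has an edge, so its treewidth is at least 1. Therefore the treewidth is 1.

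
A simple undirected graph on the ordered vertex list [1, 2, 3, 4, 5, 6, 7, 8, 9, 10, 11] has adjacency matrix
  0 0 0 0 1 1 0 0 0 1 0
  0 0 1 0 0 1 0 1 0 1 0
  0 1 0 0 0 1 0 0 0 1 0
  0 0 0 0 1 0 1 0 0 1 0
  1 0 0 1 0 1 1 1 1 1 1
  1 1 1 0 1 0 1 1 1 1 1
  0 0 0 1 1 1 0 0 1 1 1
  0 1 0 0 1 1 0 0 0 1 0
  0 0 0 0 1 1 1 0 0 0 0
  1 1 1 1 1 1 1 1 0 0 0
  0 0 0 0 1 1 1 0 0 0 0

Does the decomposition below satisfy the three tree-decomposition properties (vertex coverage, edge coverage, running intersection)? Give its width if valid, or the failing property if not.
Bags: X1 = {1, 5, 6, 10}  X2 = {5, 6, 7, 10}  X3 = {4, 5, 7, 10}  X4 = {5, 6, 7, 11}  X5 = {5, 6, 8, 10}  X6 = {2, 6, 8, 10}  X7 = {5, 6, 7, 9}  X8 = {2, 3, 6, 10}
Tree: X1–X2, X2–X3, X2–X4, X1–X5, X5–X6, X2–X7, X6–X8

Vertex coverage: the bags together contain {1, 2, 3, 4, 5, 6, 7, 8, 9, 10, 11}, the full vertex set. Edge coverage: each edge of G has both endpoints in at least one bag. Running intersection: for every vertex, the bags containing it form a connected subtree. All three properties hold, so this is a valid tree decomposition of width max|bag| − 1 = 3, and hence tw(G) ≤ 3.

Yes; width 3.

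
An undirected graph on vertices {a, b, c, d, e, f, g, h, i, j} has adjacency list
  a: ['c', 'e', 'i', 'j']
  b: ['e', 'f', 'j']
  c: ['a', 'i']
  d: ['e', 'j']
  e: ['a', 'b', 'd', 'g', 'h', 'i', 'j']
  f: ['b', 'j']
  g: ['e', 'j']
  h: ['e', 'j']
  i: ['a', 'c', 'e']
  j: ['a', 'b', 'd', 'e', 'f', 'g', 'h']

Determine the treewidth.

A width-2 tree decomposition is:
Bags: B1 = {b, e, j}  B2 = {b, f, j}  B3 = {a, e, j}  B4 = {e, g, j}  B5 = {d, e, j}  B6 = {a, e, i}  B7 = {e, h, j}  B8 = {a, c, i}
Tree: B1–B2, B1–B3, B1–B4, B1–B5, B3–B6, B1–B7, B6–B8
Every bag has size at most 3, so the width is 3 − 1 = 2 and tw(G) ≤ 2. For the lower bound, the 3 vertices {d, e, j} are pairwise adjacent, and any tree decomposition puts a clique entirely inside one bag — forcing width ≥ 2. The upper and lower bounds meet at 2, so that is the treewidth.

2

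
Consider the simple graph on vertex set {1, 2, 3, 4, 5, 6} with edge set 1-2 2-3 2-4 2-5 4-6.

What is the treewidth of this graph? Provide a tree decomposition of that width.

Treewidth 1.
One optimal decomposition is:
Bags: B1 = {2, 4}  B2 = {2, 3}  B3 = {4, 6}  B4 = {2, 5}  B5 = {1, 2}
Tree: B1–B2, B1–B3, B1–B4, B1–B5

The largest bag has 2 vertices, giving width 1; this decomposition certifies tw(G) ≤ 1. Any graph with an edge has treewidth ≥ 1, and G has the edge 2–4. Therefore the treewidth is 1.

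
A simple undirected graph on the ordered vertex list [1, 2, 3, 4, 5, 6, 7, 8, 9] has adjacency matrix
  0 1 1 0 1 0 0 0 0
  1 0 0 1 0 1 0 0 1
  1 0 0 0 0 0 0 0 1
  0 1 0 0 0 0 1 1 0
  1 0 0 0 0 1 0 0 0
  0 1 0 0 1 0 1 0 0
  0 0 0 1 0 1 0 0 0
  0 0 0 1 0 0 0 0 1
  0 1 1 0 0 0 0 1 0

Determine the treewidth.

A width-3 tree decomposition is:
Bags: B1 = {4, 5, 6, 7}  B2 = {2, 4, 5, 6}  B3 = {1, 2, 4, 5}  B4 = {1, 2, 4, 8}  B5 = {1, 2, 8, 9}  B6 = {1, 3, 8, 9}
Tree: B1–B2, B2–B3, B3–B4, B4–B5, B5–B6
The largest bag has 4 vertices, giving width 3; this decomposition certifies tw(G) ≤ 3. For the lower bound: the 4 vertex sets {5,6,7}, {4}, {2}, {1,3,8,9} are disjoint, each induces a connected subgraph, and every pair is joined by at least one edge of G. Contracting each set to a single vertex therefore yields K_{4} as a minor, and since treewidth is minor-monotone, tw(G) ≥ tw(K_{4}) = 3. Combining the bounds, tw(G) = 3.

3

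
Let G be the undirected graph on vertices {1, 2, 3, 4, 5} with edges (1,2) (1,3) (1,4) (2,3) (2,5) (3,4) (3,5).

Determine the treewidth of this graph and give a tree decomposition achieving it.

Treewidth 2.
Bags: B1 = {1, 2, 3}  B2 = {2, 3, 5}  B3 = {1, 3, 4}
Tree: B1–B2, B1–B3

Every bag has size at most 3, so the width is 3 − 1 = 2 and tw(G) ≤ 2. Conversely, {1, 2, 3} is a clique of size 3, and the vertices of any clique must share a bag in every tree decomposition; so some bag has ≥ 3 vertices and tw(G) ≥ 2. Combining the bounds, tw(G) = 2.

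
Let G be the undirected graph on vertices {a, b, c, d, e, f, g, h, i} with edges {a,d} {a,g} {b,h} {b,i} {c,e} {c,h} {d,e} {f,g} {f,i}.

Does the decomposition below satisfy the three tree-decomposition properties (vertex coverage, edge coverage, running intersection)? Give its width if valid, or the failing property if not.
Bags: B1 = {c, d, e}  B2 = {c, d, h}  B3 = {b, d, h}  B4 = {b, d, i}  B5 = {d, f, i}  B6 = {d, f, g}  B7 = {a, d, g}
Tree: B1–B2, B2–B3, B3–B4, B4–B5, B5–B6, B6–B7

Yes; width 2.

Every vertex of G appears in some bag (union = {a, b, c, d, e, f, g, h, i}); every edge is covered by a bag; and for each vertex v the set of bags containing v is connected in the bag tree. The decomposition is therefore valid. The largest bag has 3 vertices, so the width is 2.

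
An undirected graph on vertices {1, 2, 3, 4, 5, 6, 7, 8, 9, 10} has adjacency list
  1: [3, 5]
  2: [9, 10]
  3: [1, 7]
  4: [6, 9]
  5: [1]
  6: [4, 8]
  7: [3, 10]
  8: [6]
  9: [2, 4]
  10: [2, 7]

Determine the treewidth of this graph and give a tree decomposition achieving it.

Treewidth 1.
One optimal decomposition is:
Bags: B1 = {6, 8}  B2 = {4, 6}  B3 = {4, 9}  B4 = {2, 9}  B5 = {2, 10}  B6 = {7, 10}  B7 = {3, 7}  B8 = {1, 3}  B9 = {1, 5}
Tree: B1–B2, B2–B3, B3–B4, B4–B5, B5–B6, B6–B7, B7–B8, B8–B9

Each bag holds 2 vertices, so the decomposition has width 1, which upper-bounds the treewidth. Since G has at least one edge (e.g. 8–6), it is not an edgeless graph, so tw(G) ≥ 1. Therefore the treewidth is 1.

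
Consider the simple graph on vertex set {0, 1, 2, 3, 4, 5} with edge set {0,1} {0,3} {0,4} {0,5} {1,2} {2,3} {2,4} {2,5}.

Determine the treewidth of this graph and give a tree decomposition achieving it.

Treewidth 2.
Bags: B1 = {0, 2, 5}  B2 = {0, 2, 4}  B3 = {0, 2, 3}  B4 = {0, 1, 2}
Tree: B1–B2, B2–B3, B3–B4

Each bag holds 3 vertices, so the decomposition has width 2, which upper-bounds the treewidth. Since 0–5–2–4–0 is a cycle in G, G is not acyclic. Forests are exactly the graphs of treewidth ≤ 1, so tw(G) ≥ 2. Combining the bounds, tw(G) = 2.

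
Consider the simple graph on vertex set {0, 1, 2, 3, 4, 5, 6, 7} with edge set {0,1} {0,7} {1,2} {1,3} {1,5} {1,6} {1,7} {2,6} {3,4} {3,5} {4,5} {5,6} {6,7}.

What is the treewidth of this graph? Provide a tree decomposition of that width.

Treewidth 2.
Bags: B1 = {1, 5, 6}  B2 = {1, 3, 5}  B3 = {1, 6, 7}  B4 = {3, 4, 5}  B5 = {1, 2, 6}  B6 = {0, 1, 7}
Tree: B1–B2, B1–B3, B2–B4, B1–B5, B3–B6

The largest bag has 3 vertices, giving width 2; this decomposition certifies tw(G) ≤ 2. On the other hand G contains the 3-clique {0, 1, 7}. A clique must lie in a single bag of any decomposition, so no decomposition can have width below 2. The upper and lower bounds meet at 2, so that is the treewidth.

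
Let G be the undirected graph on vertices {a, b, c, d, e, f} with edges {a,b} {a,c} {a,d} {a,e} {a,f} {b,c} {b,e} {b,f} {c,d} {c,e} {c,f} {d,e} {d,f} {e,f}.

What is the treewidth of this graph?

4

A width-4 tree decomposition is:
Bags: B1 = {a, b, c, e, f}  B2 = {a, c, d, e, f}
Tree: B1–B2
The largest bag has 5 vertices, giving width 4; this decomposition certifies tw(G) ≤ 4. For the lower bound, the 5 vertices {a, c, d, e, f} are pairwise adjacent, and any tree decomposition puts a clique entirely inside one bag — forcing width ≥ 4. The upper and lower bounds meet at 4, so that is the treewidth.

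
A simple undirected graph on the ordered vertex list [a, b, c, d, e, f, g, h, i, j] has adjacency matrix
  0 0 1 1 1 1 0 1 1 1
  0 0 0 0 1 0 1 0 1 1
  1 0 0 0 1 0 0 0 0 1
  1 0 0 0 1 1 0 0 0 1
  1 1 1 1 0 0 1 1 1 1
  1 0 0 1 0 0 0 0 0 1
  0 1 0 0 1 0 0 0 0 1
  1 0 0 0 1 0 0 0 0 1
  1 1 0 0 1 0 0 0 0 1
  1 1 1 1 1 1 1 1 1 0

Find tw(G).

A width-3 tree decomposition is:
Bags: B1 = {a, e, i, j}  B2 = {a, c, e, j}  B3 = {b, e, i, j}  B4 = {a, d, e, j}  B5 = {b, e, g, j}  B6 = {a, d, f, j}  B7 = {a, e, h, j}
Tree: B1–B2, B1–B3, B1–B4, B3–B5, B4–B6, B2–B7
Every bag has size at most 4, so the width is 4 − 1 = 3 and tw(G) ≤ 3. Conversely, {b, e, g, j} is a clique of size 4, and the vertices of any clique must share a bag in every tree decomposition; so some bag has ≥ 4 vertices and tw(G) ≥ 3. The upper and lower bounds meet at 3, so that is the treewidth.

3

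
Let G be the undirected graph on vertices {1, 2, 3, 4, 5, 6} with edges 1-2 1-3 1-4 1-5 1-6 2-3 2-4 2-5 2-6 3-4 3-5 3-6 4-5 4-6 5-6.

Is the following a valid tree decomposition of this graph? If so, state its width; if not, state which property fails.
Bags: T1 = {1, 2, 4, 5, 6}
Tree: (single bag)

A tree decomposition must satisfy three properties: every vertex lies in some bag; for every edge, both endpoints lie together in some bag; and for every vertex, the bags containing it form a connected subtree. Here vertex 3 appears in no bag, so the decomposition is invalid.

No — vertex 3 appears in no bag.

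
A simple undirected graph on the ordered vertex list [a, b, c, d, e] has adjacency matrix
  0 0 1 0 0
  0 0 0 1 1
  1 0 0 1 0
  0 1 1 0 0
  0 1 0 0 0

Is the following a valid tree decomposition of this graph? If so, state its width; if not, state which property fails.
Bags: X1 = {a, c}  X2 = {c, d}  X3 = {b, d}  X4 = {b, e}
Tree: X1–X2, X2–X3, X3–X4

Yes; width 1.

Vertex coverage: the bags together contain {a, b, c, d, e}, the full vertex set. Edge coverage: each edge of G has both endpoints in at least one bag. Running intersection: for every vertex, the bags containing it form a connected subtree. All three properties hold, so this is a valid tree decomposition of width max|bag| − 1 = 1, and hence tw(G) ≤ 1.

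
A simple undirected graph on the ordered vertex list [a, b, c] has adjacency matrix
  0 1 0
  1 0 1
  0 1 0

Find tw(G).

A width-1 tree decomposition is:
Bags: B1 = {a, b}  B2 = {b, c}
Tree: B1–B2
The largest bag has 2 vertices, giving width 1; this decomposition certifies tw(G) ≤ 1. Any graph with an edge has treewidth ≥ 1, and G has the edge b–a. Combining the bounds, tw(G) = 1.

1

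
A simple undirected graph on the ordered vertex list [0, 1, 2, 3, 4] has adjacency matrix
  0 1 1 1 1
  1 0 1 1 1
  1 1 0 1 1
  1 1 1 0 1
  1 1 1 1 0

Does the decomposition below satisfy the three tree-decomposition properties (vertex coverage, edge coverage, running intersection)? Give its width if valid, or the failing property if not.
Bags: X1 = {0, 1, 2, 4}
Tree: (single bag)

A tree decomposition must satisfy three properties: every vertex lies in some bag; for every edge, both endpoints lie together in some bag; and for every vertex, the bags containing it form a connected subtree. Here vertex 3 appears in no bag, so the decomposition is invalid.

No — vertex 3 appears in no bag.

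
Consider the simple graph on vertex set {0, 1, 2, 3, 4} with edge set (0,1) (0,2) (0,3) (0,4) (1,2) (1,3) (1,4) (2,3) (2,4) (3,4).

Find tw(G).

4

A width-4 tree decomposition is:
Bags: B1 = {0, 1, 2, 3, 4}
Tree: (single bag)
With just one bag of size 5, the width is 5 − 1 = 4, so tw(G) ≤ 4. Conversely, {0, 1, 2, 3, 4} is a clique of size 5, and the vertices of any clique must share a bag in every tree decomposition; so some bag has ≥ 5 vertices and tw(G) ≥ 4. Combining the bounds, tw(G) = 4.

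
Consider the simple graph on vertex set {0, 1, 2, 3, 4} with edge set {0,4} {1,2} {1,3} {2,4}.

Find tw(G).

1

A width-1 tree decomposition is:
Bags: B1 = {1, 3}  B2 = {1, 2}  B3 = {2, 4}  B4 = {0, 4}
Tree: B1–B2, B2–B3, B3–B4
Each bag holds 2 vertices, so the decomposition has width 1, which upper-bounds the treewidth. Any graph with an edge has treewidth ≥ 1, and G has the edge 3–1. Combining the bounds, tw(G) = 1.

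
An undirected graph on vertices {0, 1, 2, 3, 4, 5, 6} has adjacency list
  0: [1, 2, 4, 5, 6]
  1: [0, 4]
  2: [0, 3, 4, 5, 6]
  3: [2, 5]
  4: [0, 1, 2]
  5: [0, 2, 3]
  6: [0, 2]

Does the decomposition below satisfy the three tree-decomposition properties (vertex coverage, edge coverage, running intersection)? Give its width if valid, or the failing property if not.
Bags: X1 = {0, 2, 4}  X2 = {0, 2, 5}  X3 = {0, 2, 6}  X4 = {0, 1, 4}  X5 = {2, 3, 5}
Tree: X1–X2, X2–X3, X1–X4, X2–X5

Yes; width 2.

Vertex coverage: the bags together contain {0, 1, 2, 3, 4, 5, 6}, the full vertex set. Edge coverage: each edge of G has both endpoints in at least one bag. Running intersection: for every vertex, the bags containing it form a connected subtree. All three properties hold, so this is a valid tree decomposition of width max|bag| − 1 = 2, and hence tw(G) ≤ 2.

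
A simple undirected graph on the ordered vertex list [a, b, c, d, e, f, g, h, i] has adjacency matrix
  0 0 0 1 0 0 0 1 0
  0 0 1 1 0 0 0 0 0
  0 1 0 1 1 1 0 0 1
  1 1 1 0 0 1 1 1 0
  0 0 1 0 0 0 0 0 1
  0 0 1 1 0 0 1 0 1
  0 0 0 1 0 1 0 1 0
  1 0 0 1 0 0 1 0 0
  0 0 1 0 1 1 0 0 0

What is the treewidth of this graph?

A width-2 tree decomposition is:
Bags: B1 = {c, e, i}  B2 = {c, f, i}  B3 = {c, d, f}  B4 = {b, c, d}  B5 = {d, f, g}  B6 = {d, g, h}  B7 = {a, d, h}
Tree: B1–B2, B2–B3, B3–B4, B3–B5, B5–B6, B6–B7
Each bag holds 3 vertices, so the decomposition has width 2, which upper-bounds the treewidth. For the lower bound, the 3 vertices {a, d, h} are pairwise adjacent, and any tree decomposition puts a clique entirely inside one bag — forcing width ≥ 2. Hence tw(G) = 2 exactly.

2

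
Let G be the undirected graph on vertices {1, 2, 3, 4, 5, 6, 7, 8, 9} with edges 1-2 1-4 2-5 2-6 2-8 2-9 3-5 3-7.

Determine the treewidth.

1

A width-1 tree decomposition is:
Bags: B1 = {2, 5}  B2 = {2, 9}  B3 = {3, 5}  B4 = {2, 6}  B5 = {3, 7}  B6 = {1, 2}  B7 = {1, 4}  B8 = {2, 8}
Tree: B1–B2, B1–B3, B1–B4, B3–B5, B4–B6, B6–B7, B6–B8
Each bag holds 2 vertices, so the decomposition has width 1, which upper-bounds the treewidth. G has an edge, so its treewidth is at least 1. Hence tw(G) = 1 exactly.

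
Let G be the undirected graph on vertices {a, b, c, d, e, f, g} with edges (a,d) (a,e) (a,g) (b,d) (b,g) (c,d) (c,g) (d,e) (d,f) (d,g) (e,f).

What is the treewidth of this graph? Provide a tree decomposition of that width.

Treewidth 2.
One such decomposition:
Bags: B1 = {b, d, g}  B2 = {a, d, g}  B3 = {a, d, e}  B4 = {c, d, g}  B5 = {d, e, f}
Tree: B1–B2, B2–B3, B1–B4, B3–B5

Each bag holds 3 vertices, so the decomposition has width 2, which upper-bounds the treewidth. On the other hand G contains the 3-clique {c, d, g}. A clique must lie in a single bag of any decomposition, so no decomposition can have width below 2. Hence tw(G) = 2 exactly.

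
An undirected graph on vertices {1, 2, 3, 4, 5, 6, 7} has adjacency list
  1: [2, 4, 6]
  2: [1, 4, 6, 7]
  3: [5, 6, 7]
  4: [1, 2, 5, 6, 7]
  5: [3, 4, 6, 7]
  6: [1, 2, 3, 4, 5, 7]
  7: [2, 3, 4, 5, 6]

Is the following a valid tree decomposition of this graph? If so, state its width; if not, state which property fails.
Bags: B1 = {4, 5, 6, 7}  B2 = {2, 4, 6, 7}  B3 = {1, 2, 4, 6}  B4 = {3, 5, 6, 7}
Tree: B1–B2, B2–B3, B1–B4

Yes; width 3.

Vertex coverage: the bags together contain {1, 2, 3, 4, 5, 6, 7}, the full vertex set. Edge coverage: each edge of G has both endpoints in at least one bag. Running intersection: for every vertex, the bags containing it form a connected subtree. All three properties hold, so this is a valid tree decomposition of width max|bag| − 1 = 3, and hence tw(G) ≤ 3.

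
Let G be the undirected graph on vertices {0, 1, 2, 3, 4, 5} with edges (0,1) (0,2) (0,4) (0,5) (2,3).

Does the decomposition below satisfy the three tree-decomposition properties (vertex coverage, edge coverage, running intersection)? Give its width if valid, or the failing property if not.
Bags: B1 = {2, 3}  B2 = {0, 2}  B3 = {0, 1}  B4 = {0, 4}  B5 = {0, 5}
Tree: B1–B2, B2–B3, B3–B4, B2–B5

Vertex coverage: the bags together contain {0, 1, 2, 3, 4, 5}, the full vertex set. Edge coverage: each edge of G has both endpoints in at least one bag. Running intersection: for every vertex, the bags containing it form a connected subtree. All three properties hold, so this is a valid tree decomposition of width max|bag| − 1 = 1, and hence tw(G) ≤ 1.

Yes; width 1.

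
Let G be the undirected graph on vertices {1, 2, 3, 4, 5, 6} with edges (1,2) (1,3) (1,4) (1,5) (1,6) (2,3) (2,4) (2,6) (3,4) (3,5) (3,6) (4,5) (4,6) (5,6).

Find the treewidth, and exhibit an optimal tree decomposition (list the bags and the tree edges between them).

Treewidth 4.
Bags: B1 = {1, 3, 4, 5, 6}  B2 = {1, 2, 3, 4, 6}
Tree: B1–B2

Every bag has size at most 5, so the width is 5 − 1 = 4 and tw(G) ≤ 4. On the other hand G contains the 5-clique {1, 2, 3, 4, 6}. A clique must lie in a single bag of any decomposition, so no decomposition can have width below 4. The upper and lower bounds meet at 4, so that is the treewidth.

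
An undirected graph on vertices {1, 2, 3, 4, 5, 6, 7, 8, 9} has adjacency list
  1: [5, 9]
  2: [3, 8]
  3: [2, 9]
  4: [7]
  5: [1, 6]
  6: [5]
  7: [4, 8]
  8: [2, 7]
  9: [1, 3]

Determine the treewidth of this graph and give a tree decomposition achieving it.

Treewidth 1.
Bags: B1 = {5, 6}  B2 = {1, 5}  B3 = {1, 9}  B4 = {3, 9}  B5 = {2, 3}  B6 = {2, 8}  B7 = {7, 8}  B8 = {4, 7}
Tree: B1–B2, B2–B3, B3–B4, B4–B5, B5–B6, B6–B7, B7–B8

The largest bag has 2 vertices, giving width 1; this decomposition certifies tw(G) ≤ 1. G has an edge, so its treewidth is at least 1. Combining the bounds, tw(G) = 1.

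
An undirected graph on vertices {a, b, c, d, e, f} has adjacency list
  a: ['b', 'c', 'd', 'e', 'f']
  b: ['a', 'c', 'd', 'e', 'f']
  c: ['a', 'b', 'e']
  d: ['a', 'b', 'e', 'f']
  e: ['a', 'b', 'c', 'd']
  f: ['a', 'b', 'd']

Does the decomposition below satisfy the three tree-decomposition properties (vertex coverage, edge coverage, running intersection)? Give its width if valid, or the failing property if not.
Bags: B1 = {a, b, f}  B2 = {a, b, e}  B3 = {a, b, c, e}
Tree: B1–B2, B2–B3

A tree decomposition must satisfy three properties: every vertex lies in some bag; for every edge, both endpoints lie together in some bag; and for every vertex, the bags containing it form a connected subtree. Here vertex d appears in no bag, so the decomposition is invalid.

No — vertex d appears in no bag.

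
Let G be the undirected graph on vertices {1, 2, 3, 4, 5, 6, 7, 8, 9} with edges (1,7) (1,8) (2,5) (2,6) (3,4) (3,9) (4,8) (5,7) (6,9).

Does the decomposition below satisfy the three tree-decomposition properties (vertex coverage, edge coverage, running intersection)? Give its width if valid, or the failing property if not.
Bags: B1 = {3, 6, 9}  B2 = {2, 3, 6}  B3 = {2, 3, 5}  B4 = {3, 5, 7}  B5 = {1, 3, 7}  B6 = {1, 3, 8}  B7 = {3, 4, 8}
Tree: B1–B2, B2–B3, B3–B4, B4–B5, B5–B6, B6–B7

Every vertex of G appears in some bag (union = {1, 2, 3, 4, 5, 6, 7, 8, 9}); every edge is covered by a bag; and for each vertex v the set of bags containing v is connected in the bag tree. The decomposition is therefore valid. The largest bag has 3 vertices, so the width is 2.

Yes; width 2.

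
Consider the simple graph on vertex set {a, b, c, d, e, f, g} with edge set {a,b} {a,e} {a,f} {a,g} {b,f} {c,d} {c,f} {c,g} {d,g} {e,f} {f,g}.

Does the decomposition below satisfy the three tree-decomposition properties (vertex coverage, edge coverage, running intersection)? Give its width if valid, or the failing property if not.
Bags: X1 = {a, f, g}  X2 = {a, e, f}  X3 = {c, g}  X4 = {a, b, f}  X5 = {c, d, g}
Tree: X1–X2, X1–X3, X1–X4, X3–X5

No — edge (f,c) lies in no bag.

A tree decomposition must satisfy three properties: every vertex lies in some bag; for every edge, both endpoints lie together in some bag; and for every vertex, the bags containing it form a connected subtree. Here edge (f,c) lies in no bag, so the decomposition is invalid.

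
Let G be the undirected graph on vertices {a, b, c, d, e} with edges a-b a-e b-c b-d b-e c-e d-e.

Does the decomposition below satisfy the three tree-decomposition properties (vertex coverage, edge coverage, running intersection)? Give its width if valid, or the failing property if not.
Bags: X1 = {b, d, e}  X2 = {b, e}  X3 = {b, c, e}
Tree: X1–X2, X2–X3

A tree decomposition must satisfy three properties: every vertex lies in some bag; for every edge, both endpoints lie together in some bag; and for every vertex, the bags containing it form a connected subtree. Here vertex a appears in no bag, so the decomposition is invalid.

No — vertex a appears in no bag.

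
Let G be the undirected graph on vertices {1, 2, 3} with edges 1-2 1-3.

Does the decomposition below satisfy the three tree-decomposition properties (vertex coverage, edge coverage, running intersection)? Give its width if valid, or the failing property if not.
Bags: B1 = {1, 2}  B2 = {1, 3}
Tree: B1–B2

Yes; width 1.

Vertex coverage: the bags together contain {1, 2, 3}, the full vertex set. Edge coverage: each edge of G has both endpoints in at least one bag. Running intersection: for every vertex, the bags containing it form a connected subtree. All three properties hold, so this is a valid tree decomposition of width max|bag| − 1 = 1, and hence tw(G) ≤ 1.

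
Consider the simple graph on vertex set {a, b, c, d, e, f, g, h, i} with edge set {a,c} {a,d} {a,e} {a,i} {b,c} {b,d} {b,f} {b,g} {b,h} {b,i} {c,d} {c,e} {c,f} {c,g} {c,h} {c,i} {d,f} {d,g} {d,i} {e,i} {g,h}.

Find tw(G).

A width-3 tree decomposition is:
Bags: B1 = {b, c, d, i}  B2 = {a, c, d, i}  B3 = {b, c, d, g}  B4 = {b, c, g, h}  B5 = {b, c, d, f}  B6 = {a, c, e, i}
Tree: B1–B2, B1–B3, B3–B4, B1–B5, B2–B6
The largest bag has 4 vertices, giving width 3; this decomposition certifies tw(G) ≤ 3. Conversely, {a, c, d, i} is a clique of size 4, and the vertices of any clique must share a bag in every tree decomposition; so some bag has ≥ 4 vertices and tw(G) ≥ 3. Therefore the treewidth is 3.

3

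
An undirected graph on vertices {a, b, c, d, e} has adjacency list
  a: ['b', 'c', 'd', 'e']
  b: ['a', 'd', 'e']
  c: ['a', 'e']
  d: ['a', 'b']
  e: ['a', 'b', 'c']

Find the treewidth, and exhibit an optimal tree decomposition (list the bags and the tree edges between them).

Each bag holds 3 vertices, so the decomposition has width 2, which upper-bounds the treewidth. For the lower bound, the 3 vertices {a, b, d} are pairwise adjacent, and any tree decomposition puts a clique entirely inside one bag — forcing width ≥ 2. Therefore the treewidth is 2.

Treewidth 2.
Bags: B1 = {a, c, e}  B2 = {a, b, e}  B3 = {a, b, d}
Tree: B1–B2, B2–B3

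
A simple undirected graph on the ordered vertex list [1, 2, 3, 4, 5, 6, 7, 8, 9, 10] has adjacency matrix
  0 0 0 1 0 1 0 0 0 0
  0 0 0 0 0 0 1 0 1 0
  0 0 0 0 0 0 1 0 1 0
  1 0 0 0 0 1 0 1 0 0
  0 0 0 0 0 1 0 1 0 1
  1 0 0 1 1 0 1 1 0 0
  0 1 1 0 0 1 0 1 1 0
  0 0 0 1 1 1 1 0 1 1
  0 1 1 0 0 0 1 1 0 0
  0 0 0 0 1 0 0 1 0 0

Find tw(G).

2

A width-2 tree decomposition is:
Bags: B1 = {3, 7, 9}  B2 = {7, 8, 9}  B3 = {2, 7, 9}  B4 = {6, 7, 8}  B5 = {5, 6, 8}  B6 = {5, 8, 10}  B7 = {4, 6, 8}  B8 = {1, 4, 6}
Tree: B1–B2, B1–B3, B2–B4, B4–B5, B5–B6, B5–B7, B7–B8
Every bag has size at most 3, so the width is 3 − 1 = 2 and tw(G) ≤ 2. On the other hand G contains the 3-clique {7, 8, 9}. A clique must lie in a single bag of any decomposition, so no decomposition can have width below 2. Hence tw(G) = 2 exactly.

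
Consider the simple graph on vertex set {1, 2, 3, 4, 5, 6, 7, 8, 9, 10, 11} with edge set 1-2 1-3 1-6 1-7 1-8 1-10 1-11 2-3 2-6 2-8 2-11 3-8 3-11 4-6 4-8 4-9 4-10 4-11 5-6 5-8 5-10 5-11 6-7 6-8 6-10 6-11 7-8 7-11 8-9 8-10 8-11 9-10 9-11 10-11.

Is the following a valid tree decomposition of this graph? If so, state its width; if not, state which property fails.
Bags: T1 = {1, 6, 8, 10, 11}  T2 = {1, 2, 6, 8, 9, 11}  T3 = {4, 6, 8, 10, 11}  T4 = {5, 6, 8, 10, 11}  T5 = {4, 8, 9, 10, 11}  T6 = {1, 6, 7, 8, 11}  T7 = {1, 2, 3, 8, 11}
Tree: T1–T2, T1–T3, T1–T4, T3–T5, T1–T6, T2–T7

A tree decomposition must satisfy three properties: every vertex lies in some bag; for every edge, both endpoints lie together in some bag; and for every vertex, the bags containing it form a connected subtree. Here bags containing vertex 9 are not connected in the tree, so the decomposition is invalid.

No — bags containing vertex 9 are not connected in the tree.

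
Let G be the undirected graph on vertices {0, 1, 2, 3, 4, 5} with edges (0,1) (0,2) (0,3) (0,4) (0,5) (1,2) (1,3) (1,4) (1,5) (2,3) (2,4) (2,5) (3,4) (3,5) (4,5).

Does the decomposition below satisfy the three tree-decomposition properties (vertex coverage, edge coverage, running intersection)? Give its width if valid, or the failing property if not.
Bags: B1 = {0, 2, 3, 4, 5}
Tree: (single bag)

No — vertex 1 appears in no bag.

A tree decomposition must satisfy three properties: every vertex lies in some bag; for every edge, both endpoints lie together in some bag; and for every vertex, the bags containing it form a connected subtree. Here vertex 1 appears in no bag, so the decomposition is invalid.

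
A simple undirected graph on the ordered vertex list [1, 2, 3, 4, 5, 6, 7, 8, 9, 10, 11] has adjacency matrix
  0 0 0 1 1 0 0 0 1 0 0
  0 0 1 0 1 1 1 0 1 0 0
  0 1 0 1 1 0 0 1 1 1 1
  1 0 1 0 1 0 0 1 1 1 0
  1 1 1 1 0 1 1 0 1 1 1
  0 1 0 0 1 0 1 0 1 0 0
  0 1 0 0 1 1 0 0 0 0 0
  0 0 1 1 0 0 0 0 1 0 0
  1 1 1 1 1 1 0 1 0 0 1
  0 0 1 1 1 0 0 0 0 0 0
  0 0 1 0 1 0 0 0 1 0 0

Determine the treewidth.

3

A width-3 tree decomposition is:
Bags: B1 = {3, 4, 5, 9}  B2 = {3, 4, 8, 9}  B3 = {3, 4, 5, 10}  B4 = {2, 3, 5, 9}  B5 = {2, 5, 6, 9}  B6 = {1, 4, 5, 9}  B7 = {2, 5, 6, 7}  B8 = {3, 5, 9, 11}
Tree: B1–B2, B1–B3, B1–B4, B4–B5, B1–B6, B5–B7, B1–B8
Each bag holds 4 vertices, so the decomposition has width 3, which upper-bounds the treewidth. On the other hand G contains the 4-clique {3, 4, 8, 9}. A clique must lie in a single bag of any decomposition, so no decomposition can have width below 3. Combining the bounds, tw(G) = 3.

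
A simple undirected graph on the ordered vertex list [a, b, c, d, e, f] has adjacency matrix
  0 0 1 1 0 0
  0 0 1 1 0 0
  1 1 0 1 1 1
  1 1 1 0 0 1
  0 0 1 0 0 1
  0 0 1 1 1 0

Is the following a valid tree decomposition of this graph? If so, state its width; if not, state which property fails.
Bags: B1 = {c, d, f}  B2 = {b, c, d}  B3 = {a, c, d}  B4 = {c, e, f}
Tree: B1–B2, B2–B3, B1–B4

Yes; width 2.

Checking the three conditions: (i) the bags cover all of {a, b, c, d, e, f}; (ii) for each edge, some bag contains both endpoints; (iii) the bags containing any fixed vertex form a subtree. All hold, so the decomposition is valid with width 3 − 1 = 2.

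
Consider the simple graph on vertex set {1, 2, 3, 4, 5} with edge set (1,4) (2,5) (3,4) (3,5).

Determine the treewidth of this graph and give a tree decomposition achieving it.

Each bag holds 2 vertices, so the decomposition has width 1, which upper-bounds the treewidth. Any graph with an edge has treewidth ≥ 1, and G has the edge 1–4. Hence tw(G) = 1 exactly.

Treewidth 1.
One such decomposition:
Bags: B1 = {1, 4}  B2 = {3, 4}  B3 = {3, 5}  B4 = {2, 5}
Tree: B1–B2, B2–B3, B3–B4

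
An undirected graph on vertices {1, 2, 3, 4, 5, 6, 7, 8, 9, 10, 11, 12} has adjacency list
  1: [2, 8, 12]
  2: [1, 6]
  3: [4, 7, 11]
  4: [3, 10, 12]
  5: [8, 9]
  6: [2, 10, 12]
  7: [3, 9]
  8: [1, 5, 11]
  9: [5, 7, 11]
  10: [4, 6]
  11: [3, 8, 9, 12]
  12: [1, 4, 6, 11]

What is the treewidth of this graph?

A width-3 tree decomposition is:
Bags: B1 = {2, 4, 6, 10}  B2 = {2, 4, 6, 12}  B3 = {1, 2, 4, 12}  B4 = {1, 3, 4, 12}  B5 = {1, 3, 11, 12}  B6 = {1, 3, 8, 11}  B7 = {3, 7, 8, 11}  B8 = {7, 8, 9, 11}  B9 = {5, 7, 8, 9}
Tree: B1–B2, B2–B3, B3–B4, B4–B5, B5–B6, B6–B7, B7–B8, B8–B9
The largest bag has 4 vertices, giving width 3; this decomposition certifies tw(G) ≤ 3. For the lower bound: the 4 vertex sets {2,6,10}, {4}, {12}, {1,3,8,11} are disjoint, each induces a connected subgraph, and every pair is joined by at least one edge of G. Contracting each set to a single vertex therefore yields K_{4} as a minor, and since treewidth is minor-monotone, tw(G) ≥ tw(K_{4}) = 3. Combining the bounds, tw(G) = 3.

3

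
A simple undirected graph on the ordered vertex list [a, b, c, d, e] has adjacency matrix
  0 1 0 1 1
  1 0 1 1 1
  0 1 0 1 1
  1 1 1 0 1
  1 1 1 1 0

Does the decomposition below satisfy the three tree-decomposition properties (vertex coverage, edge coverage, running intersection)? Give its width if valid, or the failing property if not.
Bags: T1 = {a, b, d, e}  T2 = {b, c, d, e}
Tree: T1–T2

Checking the three conditions: (i) the bags cover all of {a, b, c, d, e}; (ii) for each edge, some bag contains both endpoints; (iii) the bags containing any fixed vertex form a subtree. All hold, so the decomposition is valid with width 4 − 1 = 3.

Yes; width 3.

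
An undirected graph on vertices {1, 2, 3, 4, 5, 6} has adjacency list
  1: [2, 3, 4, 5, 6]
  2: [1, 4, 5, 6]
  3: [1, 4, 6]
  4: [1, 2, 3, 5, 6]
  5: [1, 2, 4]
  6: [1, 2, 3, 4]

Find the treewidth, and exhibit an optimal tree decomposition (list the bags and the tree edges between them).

Treewidth 3.
Bags: B1 = {1, 3, 4, 6}  B2 = {1, 2, 4, 6}  B3 = {1, 2, 4, 5}
Tree: B1–B2, B2–B3

Every bag has size at most 4, so the width is 4 − 1 = 3 and tw(G) ≤ 3. For the lower bound, the 4 vertices {1, 2, 4, 5} are pairwise adjacent, and any tree decomposition puts a clique entirely inside one bag — forcing width ≥ 3. Hence tw(G) = 3 exactly.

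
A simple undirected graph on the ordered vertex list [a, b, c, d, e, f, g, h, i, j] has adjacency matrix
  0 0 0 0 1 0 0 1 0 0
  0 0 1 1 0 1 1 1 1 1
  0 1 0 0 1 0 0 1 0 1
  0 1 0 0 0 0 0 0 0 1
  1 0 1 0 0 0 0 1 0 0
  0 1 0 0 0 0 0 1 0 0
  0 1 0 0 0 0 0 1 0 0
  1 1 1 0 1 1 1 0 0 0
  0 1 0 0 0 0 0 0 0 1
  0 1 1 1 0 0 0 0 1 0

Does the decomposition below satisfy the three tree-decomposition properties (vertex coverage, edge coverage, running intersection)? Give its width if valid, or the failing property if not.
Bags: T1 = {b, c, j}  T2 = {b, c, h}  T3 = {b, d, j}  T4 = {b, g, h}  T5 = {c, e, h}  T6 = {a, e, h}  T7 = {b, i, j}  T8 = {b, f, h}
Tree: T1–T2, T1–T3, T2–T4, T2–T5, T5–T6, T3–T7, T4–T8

Yes; width 2.

Vertex coverage: the bags together contain {a, b, c, d, e, f, g, h, i, j}, the full vertex set. Edge coverage: each edge of G has both endpoints in at least one bag. Running intersection: for every vertex, the bags containing it form a connected subtree. All three properties hold, so this is a valid tree decomposition of width max|bag| − 1 = 2, and hence tw(G) ≤ 2.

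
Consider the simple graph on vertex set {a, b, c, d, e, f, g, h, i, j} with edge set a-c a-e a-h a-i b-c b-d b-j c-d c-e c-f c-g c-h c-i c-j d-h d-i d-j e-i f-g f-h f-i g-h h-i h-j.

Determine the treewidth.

3

A width-3 tree decomposition is:
Bags: B1 = {c, d, h, i}  B2 = {c, f, h, i}  B3 = {c, d, h, j}  B4 = {a, c, h, i}  B5 = {a, c, e, i}  B6 = {c, f, g, h}  B7 = {b, c, d, j}
Tree: B1–B2, B1–B3, B1–B4, B4–B5, B2–B6, B3–B7
Every bag has size at most 4, so the width is 4 − 1 = 3 and tw(G) ≤ 3. Conversely, {a, c, e, i} is a clique of size 4, and the vertices of any clique must share a bag in every tree decomposition; so some bag has ≥ 4 vertices and tw(G) ≥ 3. Hence tw(G) = 3 exactly.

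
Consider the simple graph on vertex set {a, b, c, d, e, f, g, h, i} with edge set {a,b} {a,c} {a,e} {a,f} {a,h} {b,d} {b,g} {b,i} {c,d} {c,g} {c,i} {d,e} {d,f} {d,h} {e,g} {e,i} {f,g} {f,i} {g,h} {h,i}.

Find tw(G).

A width-4 tree decomposition is:
Bags: B1 = {a, c, d, g, i}  B2 = {a, d, f, g, i}  B3 = {a, d, g, h, i}  B4 = {a, d, e, g, i}  B5 = {a, b, d, g, i}
Tree: B1–B2, B2–B3, B3–B4, B4–B5
The largest bag has 5 vertices, giving width 4; this decomposition certifies tw(G) ≤ 4. For the lower bound: the 5 vertex sets {a,c}, {f,g}, {d,h}, {i}, {e} are disjoint, each induces a connected subgraph, and every pair is joined by at least one edge of G. Contracting each set to a single vertex therefore yields K_{5} as a minor, and since treewidth is minor-monotone, tw(G) ≥ tw(K_{5}) = 4. Therefore the treewidth is 4.

4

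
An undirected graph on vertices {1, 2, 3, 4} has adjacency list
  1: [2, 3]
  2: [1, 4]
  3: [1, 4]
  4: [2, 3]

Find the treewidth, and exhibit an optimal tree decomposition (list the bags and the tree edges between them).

Each bag holds 3 vertices, so the decomposition has width 2, which upper-bounds the treewidth. Since 4–2–1–3–4 is a cycle in G, G is not acyclic. Forests are exactly the graphs of treewidth ≤ 1, so tw(G) ≥ 2. Combining the bounds, tw(G) = 2.

Treewidth 2.
Bags: B1 = {1, 2, 4}  B2 = {1, 3, 4}
Tree: B1–B2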